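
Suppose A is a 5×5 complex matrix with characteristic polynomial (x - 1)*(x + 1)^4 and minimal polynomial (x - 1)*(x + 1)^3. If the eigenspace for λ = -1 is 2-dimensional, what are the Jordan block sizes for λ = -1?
Block sizes for λ = -1: [3, 1]

Step 1 — from the characteristic polynomial, algebraic multiplicity of λ = -1 is 4. From dim ker(A − (-1)·I) = 2, there are exactly 2 Jordan blocks for λ = -1.
Step 2 — from the minimal polynomial, the factor (x + 1)^3 tells us the largest block for λ = -1 has size 3.
Step 3 — with total size 4, 2 blocks, and largest block 3, the block sizes (in nonincreasing order) are [3, 1].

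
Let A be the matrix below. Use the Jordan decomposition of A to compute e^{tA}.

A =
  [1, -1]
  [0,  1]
e^{tA} =
  [exp(t), -t*exp(t)]
  [0, exp(t)]

Strategy: write A = P · J · P⁻¹ where J is a Jordan canonical form, so e^{tA} = P · e^{tJ} · P⁻¹, and e^{tJ} can be computed block-by-block.

A has Jordan form
J =
  [1, 1]
  [0, 1]
(up to reordering of blocks).

Per-block formulas:
  For a 2×2 Jordan block J_2(1): exp(t · J_2(1)) = e^(1t)·(I + t·N), where N is the 2×2 nilpotent shift.

After assembling e^{tJ} and conjugating by P, we get:

e^{tA} =
  [exp(t), -t*exp(t)]
  [0, exp(t)]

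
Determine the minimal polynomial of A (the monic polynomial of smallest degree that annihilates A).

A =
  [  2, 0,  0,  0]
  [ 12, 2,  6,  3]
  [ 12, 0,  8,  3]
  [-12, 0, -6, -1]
x^2 - 7*x + 10

The characteristic polynomial is χ_A(x) = (x - 5)*(x - 2)^3, so the eigenvalues are known. The minimal polynomial is
  m_A(x) = Π_λ (x − λ)^{k_λ}
where k_λ is the size of the *largest* Jordan block for λ (equivalently, the smallest k with (A − λI)^k v = 0 for every generalised eigenvector v of λ).

  λ = 2: largest Jordan block has size 1, contributing (x − 2)
  λ = 5: largest Jordan block has size 1, contributing (x − 5)

So m_A(x) = (x - 5)*(x - 2) = x^2 - 7*x + 10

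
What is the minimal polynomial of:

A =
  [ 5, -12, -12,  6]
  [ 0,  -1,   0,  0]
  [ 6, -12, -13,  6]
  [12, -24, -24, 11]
x^2 - 4*x - 5

The characteristic polynomial is χ_A(x) = (x - 5)*(x + 1)^3, so the eigenvalues are known. The minimal polynomial is
  m_A(x) = Π_λ (x − λ)^{k_λ}
where k_λ is the size of the *largest* Jordan block for λ (equivalently, the smallest k with (A − λI)^k v = 0 for every generalised eigenvector v of λ).

  λ = -1: largest Jordan block has size 1, contributing (x + 1)
  λ = 5: largest Jordan block has size 1, contributing (x − 5)

So m_A(x) = (x - 5)*(x + 1) = x^2 - 4*x - 5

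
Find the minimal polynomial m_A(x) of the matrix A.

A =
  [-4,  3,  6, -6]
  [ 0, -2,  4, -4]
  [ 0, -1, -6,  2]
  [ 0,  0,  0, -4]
x^2 + 8*x + 16

The characteristic polynomial is χ_A(x) = (x + 4)^4, so the eigenvalues are known. The minimal polynomial is
  m_A(x) = Π_λ (x − λ)^{k_λ}
where k_λ is the size of the *largest* Jordan block for λ (equivalently, the smallest k with (A − λI)^k v = 0 for every generalised eigenvector v of λ).

  λ = -4: largest Jordan block has size 2, contributing (x + 4)^2

So m_A(x) = (x + 4)^2 = x^2 + 8*x + 16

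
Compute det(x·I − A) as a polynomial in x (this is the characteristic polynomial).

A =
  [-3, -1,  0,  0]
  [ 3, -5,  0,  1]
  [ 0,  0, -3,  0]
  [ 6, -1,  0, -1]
x^4 + 12*x^3 + 54*x^2 + 108*x + 81

Expanding det(x·I − A) (e.g. by cofactor expansion or by noting that A is similar to its Jordan form J, which has the same characteristic polynomial as A) gives
  χ_A(x) = x^4 + 12*x^3 + 54*x^2 + 108*x + 81
which factors as (x + 3)^4. The eigenvalues (with algebraic multiplicities) are λ = -3 with multiplicity 4.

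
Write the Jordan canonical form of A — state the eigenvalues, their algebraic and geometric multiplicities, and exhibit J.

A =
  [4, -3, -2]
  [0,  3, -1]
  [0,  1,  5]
J_3(4)

The characteristic polynomial is
  det(x·I − A) = x^3 - 12*x^2 + 48*x - 64 = (x - 4)^3

Eigenvalues and multiplicities (the geometric multiplicity of λ is n − rank(A − λI), which equals the number of Jordan blocks for λ):
  λ = 4: algebraic multiplicity = 3, geometric multiplicity = 1

Determining the block sizes for each eigenvalue:
  λ = 4: one block (gm = 1), so the single block has size am = 3 → block sizes [3]

Assembling the blocks gives a Jordan form
J =
  [4, 1, 0]
  [0, 4, 1]
  [0, 0, 4]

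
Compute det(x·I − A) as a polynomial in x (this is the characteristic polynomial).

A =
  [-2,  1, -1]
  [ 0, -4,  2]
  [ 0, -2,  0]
x^3 + 6*x^2 + 12*x + 8

Expanding det(x·I − A) (e.g. by cofactor expansion or by noting that A is similar to its Jordan form J, which has the same characteristic polynomial as A) gives
  χ_A(x) = x^3 + 6*x^2 + 12*x + 8
which factors as (x + 2)^3. The eigenvalues (with algebraic multiplicities) are λ = -2 with multiplicity 3.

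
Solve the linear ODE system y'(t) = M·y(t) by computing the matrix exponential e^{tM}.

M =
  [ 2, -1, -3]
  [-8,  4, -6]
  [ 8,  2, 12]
e^{tM} =
  [-4*t*exp(6*t) + exp(6*t), -t*exp(6*t), -3*t*exp(6*t)]
  [-8*t*exp(6*t), -2*t*exp(6*t) + exp(6*t), -6*t*exp(6*t)]
  [8*t*exp(6*t), 2*t*exp(6*t), 6*t*exp(6*t) + exp(6*t)]

Strategy: write M = P · J · P⁻¹ where J is a Jordan canonical form, so e^{tM} = P · e^{tJ} · P⁻¹, and e^{tJ} can be computed block-by-block.

M has Jordan form
J =
  [6, 1, 0]
  [0, 6, 0]
  [0, 0, 6]
(up to reordering of blocks).

Per-block formulas:
  For a 2×2 Jordan block J_2(6): exp(t · J_2(6)) = e^(6t)·(I + t·N), where N is the 2×2 nilpotent shift.
  For a 1×1 block at λ = 6: exp(t · [6]) = [e^(6t)].

After assembling e^{tJ} and conjugating by P, we get:

e^{tM} =
  [-4*t*exp(6*t) + exp(6*t), -t*exp(6*t), -3*t*exp(6*t)]
  [-8*t*exp(6*t), -2*t*exp(6*t) + exp(6*t), -6*t*exp(6*t)]
  [8*t*exp(6*t), 2*t*exp(6*t), 6*t*exp(6*t) + exp(6*t)]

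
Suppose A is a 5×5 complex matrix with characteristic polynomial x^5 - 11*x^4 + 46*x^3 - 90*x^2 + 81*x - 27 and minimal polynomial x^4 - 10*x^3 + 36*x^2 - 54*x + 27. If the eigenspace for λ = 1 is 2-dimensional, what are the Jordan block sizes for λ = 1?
Block sizes for λ = 1: [1, 1]

Step 1 — from the characteristic polynomial, algebraic multiplicity of λ = 1 is 2. From dim ker(A − (1)·I) = 2, there are exactly 2 Jordan blocks for λ = 1.
Step 2 — from the minimal polynomial, the factor (x − 1) tells us the largest block for λ = 1 has size 1.
Step 3 — with total size 2, 2 blocks, and largest block 1, the block sizes (in nonincreasing order) are [1, 1].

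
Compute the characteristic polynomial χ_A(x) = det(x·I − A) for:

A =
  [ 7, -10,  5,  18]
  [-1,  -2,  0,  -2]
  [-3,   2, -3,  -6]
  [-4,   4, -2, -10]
x^4 + 8*x^3 + 24*x^2 + 32*x + 16

Expanding det(x·I − A) (e.g. by cofactor expansion or by noting that A is similar to its Jordan form J, which has the same characteristic polynomial as A) gives
  χ_A(x) = x^4 + 8*x^3 + 24*x^2 + 32*x + 16
which factors as (x + 2)^4. The eigenvalues (with algebraic multiplicities) are λ = -2 with multiplicity 4.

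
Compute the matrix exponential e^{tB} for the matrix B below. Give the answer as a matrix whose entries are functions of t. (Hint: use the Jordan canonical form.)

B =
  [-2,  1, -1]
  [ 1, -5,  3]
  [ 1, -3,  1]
e^{tB} =
  [exp(-2*t), t*exp(-2*t), -t*exp(-2*t)]
  [t*exp(-2*t), t^2*exp(-2*t)/2 - 3*t*exp(-2*t) + exp(-2*t), -t^2*exp(-2*t)/2 + 3*t*exp(-2*t)]
  [t*exp(-2*t), t^2*exp(-2*t)/2 - 3*t*exp(-2*t), -t^2*exp(-2*t)/2 + 3*t*exp(-2*t) + exp(-2*t)]

Strategy: write B = P · J · P⁻¹ where J is a Jordan canonical form, so e^{tB} = P · e^{tJ} · P⁻¹, and e^{tJ} can be computed block-by-block.

B has Jordan form
J =
  [-2,  1,  0]
  [ 0, -2,  1]
  [ 0,  0, -2]
(up to reordering of blocks).

Per-block formulas:
  For a 3×3 Jordan block J_3(-2): exp(t · J_3(-2)) = e^(-2t)·(I + t·N + (t^2/2)·N^2), where N is the 3×3 nilpotent shift.

After assembling e^{tJ} and conjugating by P, we get:

e^{tB} =
  [exp(-2*t), t*exp(-2*t), -t*exp(-2*t)]
  [t*exp(-2*t), t^2*exp(-2*t)/2 - 3*t*exp(-2*t) + exp(-2*t), -t^2*exp(-2*t)/2 + 3*t*exp(-2*t)]
  [t*exp(-2*t), t^2*exp(-2*t)/2 - 3*t*exp(-2*t), -t^2*exp(-2*t)/2 + 3*t*exp(-2*t) + exp(-2*t)]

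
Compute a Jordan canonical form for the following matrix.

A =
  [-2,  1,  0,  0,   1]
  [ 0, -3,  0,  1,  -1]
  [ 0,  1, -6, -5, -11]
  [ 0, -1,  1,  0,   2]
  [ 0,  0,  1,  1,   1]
J_3(-2) ⊕ J_2(-2)

The characteristic polynomial is
  det(x·I − A) = x^5 + 10*x^4 + 40*x^3 + 80*x^2 + 80*x + 32 = (x + 2)^5

Eigenvalues and multiplicities (the geometric multiplicity of λ is n − rank(A − λI), which equals the number of Jordan blocks for λ):
  λ = -2: algebraic multiplicity = 5, geometric multiplicity = 2

Determining the block sizes for each eigenvalue:
  λ = -2: with am = 5 and gm = 2, the partition is not yet determined (e.g. several partitions of 5 into 2 parts exist). Let N = A − (-2)·I. Computing rank(N^1) = 3, rank(N^2) = 1, rank(N^3) = 0; the number of blocks of size ≥ j is rank(N^{j−1}) − rank(N^j), giving [2, 2, 1]. So we have 1 block(s) of size 3, 1 block(s) of size 2 → block sizes [3, 2]

Assembling the blocks gives a Jordan form
J =
  [-2,  1,  0,  0,  0]
  [ 0, -2,  1,  0,  0]
  [ 0,  0, -2,  0,  0]
  [ 0,  0,  0, -2,  1]
  [ 0,  0,  0,  0, -2]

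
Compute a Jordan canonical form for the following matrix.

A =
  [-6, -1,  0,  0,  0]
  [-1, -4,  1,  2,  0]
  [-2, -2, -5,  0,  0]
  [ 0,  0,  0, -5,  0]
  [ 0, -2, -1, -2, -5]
J_3(-5) ⊕ J_1(-5) ⊕ J_1(-5)

The characteristic polynomial is
  det(x·I − A) = x^5 + 25*x^4 + 250*x^3 + 1250*x^2 + 3125*x + 3125 = (x + 5)^5

Eigenvalues and multiplicities (the geometric multiplicity of λ is n − rank(A − λI), which equals the number of Jordan blocks for λ):
  λ = -5: algebraic multiplicity = 5, geometric multiplicity = 3

Determining the block sizes for each eigenvalue:
  λ = -5: with am = 5 and gm = 3, the partition is not yet determined (e.g. several partitions of 5 into 3 parts exist). Let N = A − (-5)·I. Computing rank(N^1) = 2, rank(N^2) = 1, rank(N^3) = 0; the number of blocks of size ≥ j is rank(N^{j−1}) − rank(N^j), giving [3, 1, 1]. So we have 1 block(s) of size 3, 2 block(s) of size 1 → block sizes [3, 1, 1]

Assembling the blocks gives a Jordan form
J =
  [-5,  1,  0,  0,  0]
  [ 0, -5,  1,  0,  0]
  [ 0,  0, -5,  0,  0]
  [ 0,  0,  0, -5,  0]
  [ 0,  0,  0,  0, -5]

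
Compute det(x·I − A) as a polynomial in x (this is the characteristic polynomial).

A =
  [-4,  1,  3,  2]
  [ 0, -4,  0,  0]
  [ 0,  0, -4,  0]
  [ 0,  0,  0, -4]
x^4 + 16*x^3 + 96*x^2 + 256*x + 256

Expanding det(x·I − A) (e.g. by cofactor expansion or by noting that A is similar to its Jordan form J, which has the same characteristic polynomial as A) gives
  χ_A(x) = x^4 + 16*x^3 + 96*x^2 + 256*x + 256
which factors as (x + 4)^4. The eigenvalues (with algebraic multiplicities) are λ = -4 with multiplicity 4.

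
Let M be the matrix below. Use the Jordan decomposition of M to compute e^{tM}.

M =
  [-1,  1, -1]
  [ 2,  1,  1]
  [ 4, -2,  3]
e^{tM} =
  [t^2*exp(t) - 2*t*exp(t) + exp(t), t*exp(t), t^2*exp(t)/2 - t*exp(t)]
  [2*t*exp(t), exp(t), t*exp(t)]
  [-2*t^2*exp(t) + 4*t*exp(t), -2*t*exp(t), -t^2*exp(t) + 2*t*exp(t) + exp(t)]

Strategy: write M = P · J · P⁻¹ where J is a Jordan canonical form, so e^{tM} = P · e^{tJ} · P⁻¹, and e^{tJ} can be computed block-by-block.

M has Jordan form
J =
  [1, 1, 0]
  [0, 1, 1]
  [0, 0, 1]
(up to reordering of blocks).

Per-block formulas:
  For a 3×3 Jordan block J_3(1): exp(t · J_3(1)) = e^(1t)·(I + t·N + (t^2/2)·N^2), where N is the 3×3 nilpotent shift.

After assembling e^{tJ} and conjugating by P, we get:

e^{tM} =
  [t^2*exp(t) - 2*t*exp(t) + exp(t), t*exp(t), t^2*exp(t)/2 - t*exp(t)]
  [2*t*exp(t), exp(t), t*exp(t)]
  [-2*t^2*exp(t) + 4*t*exp(t), -2*t*exp(t), -t^2*exp(t) + 2*t*exp(t) + exp(t)]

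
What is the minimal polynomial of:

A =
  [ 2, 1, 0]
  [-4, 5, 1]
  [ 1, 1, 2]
x^3 - 9*x^2 + 27*x - 27

The characteristic polynomial is χ_A(x) = (x - 3)^3, so the eigenvalues are known. The minimal polynomial is
  m_A(x) = Π_λ (x − λ)^{k_λ}
where k_λ is the size of the *largest* Jordan block for λ (equivalently, the smallest k with (A − λI)^k v = 0 for every generalised eigenvector v of λ).

  λ = 3: largest Jordan block has size 3, contributing (x − 3)^3

So m_A(x) = (x - 3)^3 = x^3 - 9*x^2 + 27*x - 27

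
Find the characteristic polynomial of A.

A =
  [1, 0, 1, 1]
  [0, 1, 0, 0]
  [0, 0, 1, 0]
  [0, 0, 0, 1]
x^4 - 4*x^3 + 6*x^2 - 4*x + 1

Expanding det(x·I − A) (e.g. by cofactor expansion or by noting that A is similar to its Jordan form J, which has the same characteristic polynomial as A) gives
  χ_A(x) = x^4 - 4*x^3 + 6*x^2 - 4*x + 1
which factors as (x - 1)^4. The eigenvalues (with algebraic multiplicities) are λ = 1 with multiplicity 4.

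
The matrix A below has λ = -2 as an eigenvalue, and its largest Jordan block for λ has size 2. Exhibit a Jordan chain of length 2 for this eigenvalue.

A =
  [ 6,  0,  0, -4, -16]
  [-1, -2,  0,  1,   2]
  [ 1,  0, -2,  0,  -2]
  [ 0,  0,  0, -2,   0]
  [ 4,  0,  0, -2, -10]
A Jordan chain for λ = -2 of length 2:
v_1 = (8, -1, 1, 0, 4)ᵀ
v_2 = (1, 0, 0, 0, 0)ᵀ

Let N = A − (-2)·I. We want v_2 with N^2 v_2 = 0 but N^1 v_2 ≠ 0; then v_{j-1} := N · v_j for j = 2, …, 2.

Pick v_2 = (1, 0, 0, 0, 0)ᵀ.
Then v_1 = N · v_2 = (8, -1, 1, 0, 4)ᵀ.

Sanity check: (A − (-2)·I) v_1 = (0, 0, 0, 0, 0)ᵀ = 0. ✓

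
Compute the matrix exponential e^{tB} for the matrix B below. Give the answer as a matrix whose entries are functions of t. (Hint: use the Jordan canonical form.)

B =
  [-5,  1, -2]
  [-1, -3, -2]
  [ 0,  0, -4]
e^{tB} =
  [-t*exp(-4*t) + exp(-4*t), t*exp(-4*t), -2*t*exp(-4*t)]
  [-t*exp(-4*t), t*exp(-4*t) + exp(-4*t), -2*t*exp(-4*t)]
  [0, 0, exp(-4*t)]

Strategy: write B = P · J · P⁻¹ where J is a Jordan canonical form, so e^{tB} = P · e^{tJ} · P⁻¹, and e^{tJ} can be computed block-by-block.

B has Jordan form
J =
  [-4,  1,  0]
  [ 0, -4,  0]
  [ 0,  0, -4]
(up to reordering of blocks).

Per-block formulas:
  For a 1×1 block at λ = -4: exp(t · [-4]) = [e^(-4t)].
  For a 2×2 Jordan block J_2(-4): exp(t · J_2(-4)) = e^(-4t)·(I + t·N), where N is the 2×2 nilpotent shift.

After assembling e^{tJ} and conjugating by P, we get:

e^{tB} =
  [-t*exp(-4*t) + exp(-4*t), t*exp(-4*t), -2*t*exp(-4*t)]
  [-t*exp(-4*t), t*exp(-4*t) + exp(-4*t), -2*t*exp(-4*t)]
  [0, 0, exp(-4*t)]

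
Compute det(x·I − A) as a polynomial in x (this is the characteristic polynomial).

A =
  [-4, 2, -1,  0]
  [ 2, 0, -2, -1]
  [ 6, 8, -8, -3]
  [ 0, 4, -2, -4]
x^4 + 16*x^3 + 96*x^2 + 256*x + 256

Expanding det(x·I − A) (e.g. by cofactor expansion or by noting that A is similar to its Jordan form J, which has the same characteristic polynomial as A) gives
  χ_A(x) = x^4 + 16*x^3 + 96*x^2 + 256*x + 256
which factors as (x + 4)^4. The eigenvalues (with algebraic multiplicities) are λ = -4 with multiplicity 4.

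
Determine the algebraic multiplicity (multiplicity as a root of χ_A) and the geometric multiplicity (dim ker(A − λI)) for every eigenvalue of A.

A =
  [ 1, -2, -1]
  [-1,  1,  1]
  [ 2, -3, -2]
λ = 0: alg = 3, geom = 1

Step 1 — factor the characteristic polynomial to read off the algebraic multiplicities:
  χ_A(x) = x^3

Step 2 — compute geometric multiplicities via the rank-nullity identity g(λ) = n − rank(A − λI):
  rank(A − (0)·I) = 2, so dim ker(A − (0)·I) = n − 2 = 1

Summary:
  λ = 0: algebraic multiplicity = 3, geometric multiplicity = 1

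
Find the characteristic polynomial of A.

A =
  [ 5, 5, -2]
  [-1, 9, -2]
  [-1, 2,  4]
x^3 - 18*x^2 + 108*x - 216

Expanding det(x·I − A) (e.g. by cofactor expansion or by noting that A is similar to its Jordan form J, which has the same characteristic polynomial as A) gives
  χ_A(x) = x^3 - 18*x^2 + 108*x - 216
which factors as (x - 6)^3. The eigenvalues (with algebraic multiplicities) are λ = 6 with multiplicity 3.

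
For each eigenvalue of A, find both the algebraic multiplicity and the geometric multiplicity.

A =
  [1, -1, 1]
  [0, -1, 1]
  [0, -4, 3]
λ = 1: alg = 3, geom = 1

Step 1 — factor the characteristic polynomial to read off the algebraic multiplicities:
  χ_A(x) = (x - 1)^3

Step 2 — compute geometric multiplicities via the rank-nullity identity g(λ) = n − rank(A − λI):
  rank(A − (1)·I) = 2, so dim ker(A − (1)·I) = n − 2 = 1

Summary:
  λ = 1: algebraic multiplicity = 3, geometric multiplicity = 1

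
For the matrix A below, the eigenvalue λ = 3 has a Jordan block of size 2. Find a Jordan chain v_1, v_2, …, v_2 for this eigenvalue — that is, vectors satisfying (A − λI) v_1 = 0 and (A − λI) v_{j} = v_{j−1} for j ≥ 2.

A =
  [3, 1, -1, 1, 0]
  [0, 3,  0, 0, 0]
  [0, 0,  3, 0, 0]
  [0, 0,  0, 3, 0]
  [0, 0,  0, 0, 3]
A Jordan chain for λ = 3 of length 2:
v_1 = (1, 0, 0, 0, 0)ᵀ
v_2 = (0, 1, 0, 0, 0)ᵀ

Let N = A − (3)·I. We want v_2 with N^2 v_2 = 0 but N^1 v_2 ≠ 0; then v_{j-1} := N · v_j for j = 2, …, 2.

Pick v_2 = (0, 1, 0, 0, 0)ᵀ.
Then v_1 = N · v_2 = (1, 0, 0, 0, 0)ᵀ.

Sanity check: (A − (3)·I) v_1 = (0, 0, 0, 0, 0)ᵀ = 0. ✓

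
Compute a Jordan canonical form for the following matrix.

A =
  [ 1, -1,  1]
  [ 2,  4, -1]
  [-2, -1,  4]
J_2(3) ⊕ J_1(3)

The characteristic polynomial is
  det(x·I − A) = x^3 - 9*x^2 + 27*x - 27 = (x - 3)^3

Eigenvalues and multiplicities (the geometric multiplicity of λ is n − rank(A − λI), which equals the number of Jordan blocks for λ):
  λ = 3: algebraic multiplicity = 3, geometric multiplicity = 2

Determining the block sizes for each eigenvalue:
  λ = 3: 2 blocks summing to 3 forces exactly one block of size 2 and the rest size 1 → block sizes [2, 1]

Assembling the blocks gives a Jordan form
J =
  [3, 1, 0]
  [0, 3, 0]
  [0, 0, 3]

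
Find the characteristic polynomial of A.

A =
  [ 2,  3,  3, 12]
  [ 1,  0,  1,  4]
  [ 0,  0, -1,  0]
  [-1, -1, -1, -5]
x^4 + 4*x^3 + 6*x^2 + 4*x + 1

Expanding det(x·I − A) (e.g. by cofactor expansion or by noting that A is similar to its Jordan form J, which has the same characteristic polynomial as A) gives
  χ_A(x) = x^4 + 4*x^3 + 6*x^2 + 4*x + 1
which factors as (x + 1)^4. The eigenvalues (with algebraic multiplicities) are λ = -1 with multiplicity 4.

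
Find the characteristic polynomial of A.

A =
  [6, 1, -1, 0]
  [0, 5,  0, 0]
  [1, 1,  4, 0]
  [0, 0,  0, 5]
x^4 - 20*x^3 + 150*x^2 - 500*x + 625

Expanding det(x·I − A) (e.g. by cofactor expansion or by noting that A is similar to its Jordan form J, which has the same characteristic polynomial as A) gives
  χ_A(x) = x^4 - 20*x^3 + 150*x^2 - 500*x + 625
which factors as (x - 5)^4. The eigenvalues (with algebraic multiplicities) are λ = 5 with multiplicity 4.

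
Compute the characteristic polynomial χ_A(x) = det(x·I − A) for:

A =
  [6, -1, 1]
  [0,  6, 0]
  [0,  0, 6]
x^3 - 18*x^2 + 108*x - 216

Expanding det(x·I − A) (e.g. by cofactor expansion or by noting that A is similar to its Jordan form J, which has the same characteristic polynomial as A) gives
  χ_A(x) = x^3 - 18*x^2 + 108*x - 216
which factors as (x - 6)^3. The eigenvalues (with algebraic multiplicities) are λ = 6 with multiplicity 3.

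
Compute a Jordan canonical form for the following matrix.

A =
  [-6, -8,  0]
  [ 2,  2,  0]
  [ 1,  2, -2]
J_2(-2) ⊕ J_1(-2)

The characteristic polynomial is
  det(x·I − A) = x^3 + 6*x^2 + 12*x + 8 = (x + 2)^3

Eigenvalues and multiplicities (the geometric multiplicity of λ is n − rank(A − λI), which equals the number of Jordan blocks for λ):
  λ = -2: algebraic multiplicity = 3, geometric multiplicity = 2

Determining the block sizes for each eigenvalue:
  λ = -2: 2 blocks summing to 3 forces exactly one block of size 2 and the rest size 1 → block sizes [2, 1]

Assembling the blocks gives a Jordan form
J =
  [-2,  1,  0]
  [ 0, -2,  0]
  [ 0,  0, -2]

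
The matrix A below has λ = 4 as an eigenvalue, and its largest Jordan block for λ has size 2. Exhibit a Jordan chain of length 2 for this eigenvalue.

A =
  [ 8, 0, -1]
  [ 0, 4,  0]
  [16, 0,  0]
A Jordan chain for λ = 4 of length 2:
v_1 = (4, 0, 16)ᵀ
v_2 = (1, 0, 0)ᵀ

Let N = A − (4)·I. We want v_2 with N^2 v_2 = 0 but N^1 v_2 ≠ 0; then v_{j-1} := N · v_j for j = 2, …, 2.

Pick v_2 = (1, 0, 0)ᵀ.
Then v_1 = N · v_2 = (4, 0, 16)ᵀ.

Sanity check: (A − (4)·I) v_1 = (0, 0, 0)ᵀ = 0. ✓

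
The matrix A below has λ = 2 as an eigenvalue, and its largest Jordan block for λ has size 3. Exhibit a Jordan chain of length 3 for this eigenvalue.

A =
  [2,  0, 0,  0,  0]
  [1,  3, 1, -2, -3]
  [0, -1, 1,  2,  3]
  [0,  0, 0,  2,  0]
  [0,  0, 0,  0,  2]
A Jordan chain for λ = 2 of length 3:
v_1 = (0, 1, -1, 0, 0)ᵀ
v_2 = (0, 1, 0, 0, 0)ᵀ
v_3 = (1, 0, 0, 0, 0)ᵀ

Let N = A − (2)·I. We want v_3 with N^3 v_3 = 0 but N^2 v_3 ≠ 0; then v_{j-1} := N · v_j for j = 3, …, 2.

Pick v_3 = (1, 0, 0, 0, 0)ᵀ.
Then v_2 = N · v_3 = (0, 1, 0, 0, 0)ᵀ.
Then v_1 = N · v_2 = (0, 1, -1, 0, 0)ᵀ.

Sanity check: (A − (2)·I) v_1 = (0, 0, 0, 0, 0)ᵀ = 0. ✓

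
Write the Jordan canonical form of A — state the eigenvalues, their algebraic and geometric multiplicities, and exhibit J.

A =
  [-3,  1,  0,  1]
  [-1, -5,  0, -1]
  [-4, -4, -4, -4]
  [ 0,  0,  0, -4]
J_2(-4) ⊕ J_1(-4) ⊕ J_1(-4)

The characteristic polynomial is
  det(x·I − A) = x^4 + 16*x^3 + 96*x^2 + 256*x + 256 = (x + 4)^4

Eigenvalues and multiplicities (the geometric multiplicity of λ is n − rank(A − λI), which equals the number of Jordan blocks for λ):
  λ = -4: algebraic multiplicity = 4, geometric multiplicity = 3

Determining the block sizes for each eigenvalue:
  λ = -4: 3 blocks summing to 4 forces exactly one block of size 2 and the rest size 1 → block sizes [2, 1, 1]

Assembling the blocks gives a Jordan form
J =
  [-4,  1,  0,  0]
  [ 0, -4,  0,  0]
  [ 0,  0, -4,  0]
  [ 0,  0,  0, -4]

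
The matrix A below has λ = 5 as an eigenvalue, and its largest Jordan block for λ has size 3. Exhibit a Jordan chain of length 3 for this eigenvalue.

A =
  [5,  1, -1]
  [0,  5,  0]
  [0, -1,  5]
A Jordan chain for λ = 5 of length 3:
v_1 = (1, 0, 0)ᵀ
v_2 = (1, 0, -1)ᵀ
v_3 = (0, 1, 0)ᵀ

Let N = A − (5)·I. We want v_3 with N^3 v_3 = 0 but N^2 v_3 ≠ 0; then v_{j-1} := N · v_j for j = 3, …, 2.

Pick v_3 = (0, 1, 0)ᵀ.
Then v_2 = N · v_3 = (1, 0, -1)ᵀ.
Then v_1 = N · v_2 = (1, 0, 0)ᵀ.

Sanity check: (A − (5)·I) v_1 = (0, 0, 0)ᵀ = 0. ✓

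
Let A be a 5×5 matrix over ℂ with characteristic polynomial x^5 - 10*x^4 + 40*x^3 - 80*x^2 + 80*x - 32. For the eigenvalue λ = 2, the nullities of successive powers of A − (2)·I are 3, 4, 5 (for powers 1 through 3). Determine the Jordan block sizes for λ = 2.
Block sizes for λ = 2: [3, 1, 1]

From the dimensions of kernels of powers, the number of Jordan blocks of size at least j is d_j − d_{j−1} where d_j = dim ker(N^j) (with d_0 = 0). Computing the differences gives [3, 1, 1].
The number of blocks of size exactly k is (#blocks of size ≥ k) − (#blocks of size ≥ k + 1), so the partition is: 2 block(s) of size 1, 1 block(s) of size 3.
In nonincreasing order the block sizes are [3, 1, 1].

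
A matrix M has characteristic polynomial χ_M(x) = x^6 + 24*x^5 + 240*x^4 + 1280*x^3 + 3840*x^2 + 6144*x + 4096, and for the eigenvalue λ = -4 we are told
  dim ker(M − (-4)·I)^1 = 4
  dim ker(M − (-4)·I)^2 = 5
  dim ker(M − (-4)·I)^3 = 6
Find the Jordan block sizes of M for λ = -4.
Block sizes for λ = -4: [3, 1, 1, 1]

From the dimensions of kernels of powers, the number of Jordan blocks of size at least j is d_j − d_{j−1} where d_j = dim ker(N^j) (with d_0 = 0). Computing the differences gives [4, 1, 1].
The number of blocks of size exactly k is (#blocks of size ≥ k) − (#blocks of size ≥ k + 1), so the partition is: 3 block(s) of size 1, 1 block(s) of size 3.
In nonincreasing order the block sizes are [3, 1, 1, 1].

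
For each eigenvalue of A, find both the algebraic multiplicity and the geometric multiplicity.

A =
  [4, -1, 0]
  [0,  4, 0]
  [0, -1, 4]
λ = 4: alg = 3, geom = 2

Step 1 — factor the characteristic polynomial to read off the algebraic multiplicities:
  χ_A(x) = (x - 4)^3

Step 2 — compute geometric multiplicities via the rank-nullity identity g(λ) = n − rank(A − λI):
  rank(A − (4)·I) = 1, so dim ker(A − (4)·I) = n − 1 = 2

Summary:
  λ = 4: algebraic multiplicity = 3, geometric multiplicity = 2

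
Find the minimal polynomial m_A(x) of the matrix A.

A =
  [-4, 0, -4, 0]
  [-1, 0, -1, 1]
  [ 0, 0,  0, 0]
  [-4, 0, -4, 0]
x^3 + 4*x^2

The characteristic polynomial is χ_A(x) = x^3*(x + 4), so the eigenvalues are known. The minimal polynomial is
  m_A(x) = Π_λ (x − λ)^{k_λ}
where k_λ is the size of the *largest* Jordan block for λ (equivalently, the smallest k with (A − λI)^k v = 0 for every generalised eigenvector v of λ).

  λ = -4: largest Jordan block has size 1, contributing (x + 4)
  λ = 0: largest Jordan block has size 2, contributing (x − 0)^2

So m_A(x) = x^2*(x + 4) = x^3 + 4*x^2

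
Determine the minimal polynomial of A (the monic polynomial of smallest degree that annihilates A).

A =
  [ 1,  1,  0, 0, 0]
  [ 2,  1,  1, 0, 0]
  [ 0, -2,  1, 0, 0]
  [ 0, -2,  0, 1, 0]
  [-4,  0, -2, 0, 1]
x^3 - 3*x^2 + 3*x - 1

The characteristic polynomial is χ_A(x) = (x - 1)^5, so the eigenvalues are known. The minimal polynomial is
  m_A(x) = Π_λ (x − λ)^{k_λ}
where k_λ is the size of the *largest* Jordan block for λ (equivalently, the smallest k with (A − λI)^k v = 0 for every generalised eigenvector v of λ).

  λ = 1: largest Jordan block has size 3, contributing (x − 1)^3

So m_A(x) = (x - 1)^3 = x^3 - 3*x^2 + 3*x - 1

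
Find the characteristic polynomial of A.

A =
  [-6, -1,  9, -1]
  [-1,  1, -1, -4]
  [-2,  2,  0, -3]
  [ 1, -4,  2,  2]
x^4 + 3*x^3 - 6*x^2 - 28*x - 24

Expanding det(x·I − A) (e.g. by cofactor expansion or by noting that A is similar to its Jordan form J, which has the same characteristic polynomial as A) gives
  χ_A(x) = x^4 + 3*x^3 - 6*x^2 - 28*x - 24
which factors as (x - 3)*(x + 2)^3. The eigenvalues (with algebraic multiplicities) are λ = -2 with multiplicity 3, λ = 3 with multiplicity 1.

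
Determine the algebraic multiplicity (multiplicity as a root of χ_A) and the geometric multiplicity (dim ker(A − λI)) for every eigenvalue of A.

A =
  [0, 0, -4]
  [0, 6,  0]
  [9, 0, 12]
λ = 6: alg = 3, geom = 2

Step 1 — factor the characteristic polynomial to read off the algebraic multiplicities:
  χ_A(x) = (x - 6)^3

Step 2 — compute geometric multiplicities via the rank-nullity identity g(λ) = n − rank(A − λI):
  rank(A − (6)·I) = 1, so dim ker(A − (6)·I) = n − 1 = 2

Summary:
  λ = 6: algebraic multiplicity = 3, geometric multiplicity = 2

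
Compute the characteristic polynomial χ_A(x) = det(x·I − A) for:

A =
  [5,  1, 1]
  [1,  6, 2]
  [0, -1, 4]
x^3 - 15*x^2 + 75*x - 125

Expanding det(x·I − A) (e.g. by cofactor expansion or by noting that A is similar to its Jordan form J, which has the same characteristic polynomial as A) gives
  χ_A(x) = x^3 - 15*x^2 + 75*x - 125
which factors as (x - 5)^3. The eigenvalues (with algebraic multiplicities) are λ = 5 with multiplicity 3.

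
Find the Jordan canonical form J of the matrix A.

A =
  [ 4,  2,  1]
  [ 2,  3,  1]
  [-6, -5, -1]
J_3(2)

The characteristic polynomial is
  det(x·I − A) = x^3 - 6*x^2 + 12*x - 8 = (x - 2)^3

Eigenvalues and multiplicities (the geometric multiplicity of λ is n − rank(A − λI), which equals the number of Jordan blocks for λ):
  λ = 2: algebraic multiplicity = 3, geometric multiplicity = 1

Determining the block sizes for each eigenvalue:
  λ = 2: one block (gm = 1), so the single block has size am = 3 → block sizes [3]

Assembling the blocks gives a Jordan form
J =
  [2, 1, 0]
  [0, 2, 1]
  [0, 0, 2]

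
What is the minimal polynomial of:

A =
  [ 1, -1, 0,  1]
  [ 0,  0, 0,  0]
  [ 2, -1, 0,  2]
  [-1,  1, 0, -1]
x^2

The characteristic polynomial is χ_A(x) = x^4, so the eigenvalues are known. The minimal polynomial is
  m_A(x) = Π_λ (x − λ)^{k_λ}
where k_λ is the size of the *largest* Jordan block for λ (equivalently, the smallest k with (A − λI)^k v = 0 for every generalised eigenvector v of λ).

  λ = 0: largest Jordan block has size 2, contributing (x − 0)^2

So m_A(x) = x^2 = x^2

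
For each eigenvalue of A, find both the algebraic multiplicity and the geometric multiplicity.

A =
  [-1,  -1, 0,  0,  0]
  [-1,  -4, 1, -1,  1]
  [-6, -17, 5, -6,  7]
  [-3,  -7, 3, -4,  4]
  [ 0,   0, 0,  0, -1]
λ = -1: alg = 5, geom = 2

Step 1 — factor the characteristic polynomial to read off the algebraic multiplicities:
  χ_A(x) = (x + 1)^5

Step 2 — compute geometric multiplicities via the rank-nullity identity g(λ) = n − rank(A − λI):
  rank(A − (-1)·I) = 3, so dim ker(A − (-1)·I) = n − 3 = 2

Summary:
  λ = -1: algebraic multiplicity = 5, geometric multiplicity = 2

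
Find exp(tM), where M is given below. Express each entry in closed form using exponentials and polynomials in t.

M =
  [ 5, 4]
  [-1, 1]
e^{tM} =
  [2*t*exp(3*t) + exp(3*t), 4*t*exp(3*t)]
  [-t*exp(3*t), -2*t*exp(3*t) + exp(3*t)]

Strategy: write M = P · J · P⁻¹ where J is a Jordan canonical form, so e^{tM} = P · e^{tJ} · P⁻¹, and e^{tJ} can be computed block-by-block.

M has Jordan form
J =
  [3, 1]
  [0, 3]
(up to reordering of blocks).

Per-block formulas:
  For a 2×2 Jordan block J_2(3): exp(t · J_2(3)) = e^(3t)·(I + t·N), where N is the 2×2 nilpotent shift.

After assembling e^{tJ} and conjugating by P, we get:

e^{tM} =
  [2*t*exp(3*t) + exp(3*t), 4*t*exp(3*t)]
  [-t*exp(3*t), -2*t*exp(3*t) + exp(3*t)]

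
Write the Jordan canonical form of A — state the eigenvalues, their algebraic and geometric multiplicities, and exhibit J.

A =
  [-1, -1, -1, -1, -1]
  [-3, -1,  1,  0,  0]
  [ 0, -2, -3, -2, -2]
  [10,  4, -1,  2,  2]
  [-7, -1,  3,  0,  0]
J_2(-1) ⊕ J_1(-1) ⊕ J_1(0) ⊕ J_1(0)

The characteristic polynomial is
  det(x·I − A) = x^5 + 3*x^4 + 3*x^3 + x^2 = x^2*(x + 1)^3

Eigenvalues and multiplicities (the geometric multiplicity of λ is n − rank(A − λI), which equals the number of Jordan blocks for λ):
  λ = -1: algebraic multiplicity = 3, geometric multiplicity = 2
  λ = 0: algebraic multiplicity = 2, geometric multiplicity = 2

Determining the block sizes for each eigenvalue:
  λ = -1: 2 blocks summing to 3 forces exactly one block of size 2 and the rest size 1 → block sizes [2, 1]
  λ = 0: gm = am = 2, so every block has size 1 → block sizes [1, 1]

Assembling the blocks gives a Jordan form
J =
  [-1,  1,  0, 0, 0]
  [ 0, -1,  0, 0, 0]
  [ 0,  0, -1, 0, 0]
  [ 0,  0,  0, 0, 0]
  [ 0,  0,  0, 0, 0]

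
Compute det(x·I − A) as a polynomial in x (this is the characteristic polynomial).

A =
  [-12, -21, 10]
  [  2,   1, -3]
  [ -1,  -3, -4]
x^3 + 15*x^2 + 75*x + 125

Expanding det(x·I − A) (e.g. by cofactor expansion or by noting that A is similar to its Jordan form J, which has the same characteristic polynomial as A) gives
  χ_A(x) = x^3 + 15*x^2 + 75*x + 125
which factors as (x + 5)^3. The eigenvalues (with algebraic multiplicities) are λ = -5 with multiplicity 3.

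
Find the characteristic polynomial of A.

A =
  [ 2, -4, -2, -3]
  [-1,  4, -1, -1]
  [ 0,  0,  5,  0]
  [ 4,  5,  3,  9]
x^4 - 20*x^3 + 150*x^2 - 500*x + 625

Expanding det(x·I − A) (e.g. by cofactor expansion or by noting that A is similar to its Jordan form J, which has the same characteristic polynomial as A) gives
  χ_A(x) = x^4 - 20*x^3 + 150*x^2 - 500*x + 625
which factors as (x - 5)^4. The eigenvalues (with algebraic multiplicities) are λ = 5 with multiplicity 4.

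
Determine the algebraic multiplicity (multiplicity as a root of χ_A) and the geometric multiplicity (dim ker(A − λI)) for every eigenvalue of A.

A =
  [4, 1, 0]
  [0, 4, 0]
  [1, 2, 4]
λ = 4: alg = 3, geom = 1

Step 1 — factor the characteristic polynomial to read off the algebraic multiplicities:
  χ_A(x) = (x - 4)^3

Step 2 — compute geometric multiplicities via the rank-nullity identity g(λ) = n − rank(A − λI):
  rank(A − (4)·I) = 2, so dim ker(A − (4)·I) = n − 2 = 1

Summary:
  λ = 4: algebraic multiplicity = 3, geometric multiplicity = 1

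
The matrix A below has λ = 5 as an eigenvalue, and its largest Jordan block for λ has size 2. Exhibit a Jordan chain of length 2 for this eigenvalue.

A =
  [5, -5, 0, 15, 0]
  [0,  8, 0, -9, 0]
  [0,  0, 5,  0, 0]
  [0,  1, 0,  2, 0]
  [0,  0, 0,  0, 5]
A Jordan chain for λ = 5 of length 2:
v_1 = (-5, 3, 0, 1, 0)ᵀ
v_2 = (0, 1, 0, 0, 0)ᵀ

Let N = A − (5)·I. We want v_2 with N^2 v_2 = 0 but N^1 v_2 ≠ 0; then v_{j-1} := N · v_j for j = 2, …, 2.

Pick v_2 = (0, 1, 0, 0, 0)ᵀ.
Then v_1 = N · v_2 = (-5, 3, 0, 1, 0)ᵀ.

Sanity check: (A − (5)·I) v_1 = (0, 0, 0, 0, 0)ᵀ = 0. ✓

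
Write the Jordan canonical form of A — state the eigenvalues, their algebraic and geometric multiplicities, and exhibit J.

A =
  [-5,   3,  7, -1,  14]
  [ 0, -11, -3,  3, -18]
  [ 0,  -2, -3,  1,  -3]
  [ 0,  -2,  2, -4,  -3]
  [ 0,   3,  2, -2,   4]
J_3(-5) ⊕ J_2(-2)

The characteristic polynomial is
  det(x·I − A) = x^5 + 19*x^4 + 139*x^3 + 485*x^2 + 800*x + 500 = (x + 2)^2*(x + 5)^3

Eigenvalues and multiplicities (the geometric multiplicity of λ is n − rank(A − λI), which equals the number of Jordan blocks for λ):
  λ = -5: algebraic multiplicity = 3, geometric multiplicity = 1
  λ = -2: algebraic multiplicity = 2, geometric multiplicity = 1

Determining the block sizes for each eigenvalue:
  λ = -5: one block (gm = 1), so the single block has size am = 3 → block sizes [3]
  λ = -2: one block (gm = 1), so the single block has size am = 2 → block sizes [2]

Assembling the blocks gives a Jordan form
J =
  [-5,  1,  0,  0,  0]
  [ 0, -5,  1,  0,  0]
  [ 0,  0, -5,  0,  0]
  [ 0,  0,  0, -2,  1]
  [ 0,  0,  0,  0, -2]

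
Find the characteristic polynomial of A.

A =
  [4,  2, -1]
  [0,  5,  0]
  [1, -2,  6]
x^3 - 15*x^2 + 75*x - 125

Expanding det(x·I − A) (e.g. by cofactor expansion or by noting that A is similar to its Jordan form J, which has the same characteristic polynomial as A) gives
  χ_A(x) = x^3 - 15*x^2 + 75*x - 125
which factors as (x - 5)^3. The eigenvalues (with algebraic multiplicities) are λ = 5 with multiplicity 3.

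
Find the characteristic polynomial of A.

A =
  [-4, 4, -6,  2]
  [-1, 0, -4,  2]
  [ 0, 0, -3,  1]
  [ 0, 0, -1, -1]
x^4 + 8*x^3 + 24*x^2 + 32*x + 16

Expanding det(x·I − A) (e.g. by cofactor expansion or by noting that A is similar to its Jordan form J, which has the same characteristic polynomial as A) gives
  χ_A(x) = x^4 + 8*x^3 + 24*x^2 + 32*x + 16
which factors as (x + 2)^4. The eigenvalues (with algebraic multiplicities) are λ = -2 with multiplicity 4.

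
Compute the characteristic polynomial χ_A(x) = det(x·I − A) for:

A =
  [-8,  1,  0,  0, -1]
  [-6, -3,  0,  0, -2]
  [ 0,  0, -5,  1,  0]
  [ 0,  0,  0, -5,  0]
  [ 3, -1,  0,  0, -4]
x^5 + 25*x^4 + 250*x^3 + 1250*x^2 + 3125*x + 3125

Expanding det(x·I − A) (e.g. by cofactor expansion or by noting that A is similar to its Jordan form J, which has the same characteristic polynomial as A) gives
  χ_A(x) = x^5 + 25*x^4 + 250*x^3 + 1250*x^2 + 3125*x + 3125
which factors as (x + 5)^5. The eigenvalues (with algebraic multiplicities) are λ = -5 with multiplicity 5.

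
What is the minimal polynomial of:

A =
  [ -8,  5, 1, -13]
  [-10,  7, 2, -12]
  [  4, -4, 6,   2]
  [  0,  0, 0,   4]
x^3 - 5*x^2 - 8*x + 48

The characteristic polynomial is χ_A(x) = (x - 4)^3*(x + 3), so the eigenvalues are known. The minimal polynomial is
  m_A(x) = Π_λ (x − λ)^{k_λ}
where k_λ is the size of the *largest* Jordan block for λ (equivalently, the smallest k with (A − λI)^k v = 0 for every generalised eigenvector v of λ).

  λ = -3: largest Jordan block has size 1, contributing (x + 3)
  λ = 4: largest Jordan block has size 2, contributing (x − 4)^2

So m_A(x) = (x - 4)^2*(x + 3) = x^3 - 5*x^2 - 8*x + 48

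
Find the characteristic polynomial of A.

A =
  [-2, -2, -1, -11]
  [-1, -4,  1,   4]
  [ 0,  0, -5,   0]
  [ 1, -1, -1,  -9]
x^4 + 20*x^3 + 150*x^2 + 500*x + 625

Expanding det(x·I − A) (e.g. by cofactor expansion or by noting that A is similar to its Jordan form J, which has the same characteristic polynomial as A) gives
  χ_A(x) = x^4 + 20*x^3 + 150*x^2 + 500*x + 625
which factors as (x + 5)^4. The eigenvalues (with algebraic multiplicities) are λ = -5 with multiplicity 4.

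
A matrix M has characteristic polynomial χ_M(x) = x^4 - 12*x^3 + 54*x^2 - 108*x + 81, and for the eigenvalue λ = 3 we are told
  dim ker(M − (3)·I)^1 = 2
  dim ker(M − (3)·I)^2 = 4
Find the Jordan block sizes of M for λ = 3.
Block sizes for λ = 3: [2, 2]

From the dimensions of kernels of powers, the number of Jordan blocks of size at least j is d_j − d_{j−1} where d_j = dim ker(N^j) (with d_0 = 0). Computing the differences gives [2, 2].
The number of blocks of size exactly k is (#blocks of size ≥ k) − (#blocks of size ≥ k + 1), so the partition is: 2 block(s) of size 2.
In nonincreasing order the block sizes are [2, 2].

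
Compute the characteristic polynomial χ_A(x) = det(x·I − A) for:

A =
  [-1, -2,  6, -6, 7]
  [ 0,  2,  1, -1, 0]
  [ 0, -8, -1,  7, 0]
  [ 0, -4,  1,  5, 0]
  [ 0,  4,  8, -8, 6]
x^5 - 11*x^4 + 24*x^3 + 36*x^2

Expanding det(x·I − A) (e.g. by cofactor expansion or by noting that A is similar to its Jordan form J, which has the same characteristic polynomial as A) gives
  χ_A(x) = x^5 - 11*x^4 + 24*x^3 + 36*x^2
which factors as x^2*(x - 6)^2*(x + 1). The eigenvalues (with algebraic multiplicities) are λ = -1 with multiplicity 1, λ = 0 with multiplicity 2, λ = 6 with multiplicity 2.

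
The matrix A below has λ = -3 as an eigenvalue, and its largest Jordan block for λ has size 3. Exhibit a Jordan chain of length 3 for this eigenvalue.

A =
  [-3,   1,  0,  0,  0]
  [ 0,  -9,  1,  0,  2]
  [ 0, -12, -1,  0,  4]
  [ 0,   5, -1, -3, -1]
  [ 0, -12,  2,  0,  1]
A Jordan chain for λ = -3 of length 3:
v_1 = (-6, 0, 0, -6, 0)ᵀ
v_2 = (1, -6, -12, 5, -12)ᵀ
v_3 = (0, 1, 0, 0, 0)ᵀ

Let N = A − (-3)·I. We want v_3 with N^3 v_3 = 0 but N^2 v_3 ≠ 0; then v_{j-1} := N · v_j for j = 3, …, 2.

Pick v_3 = (0, 1, 0, 0, 0)ᵀ.
Then v_2 = N · v_3 = (1, -6, -12, 5, -12)ᵀ.
Then v_1 = N · v_2 = (-6, 0, 0, -6, 0)ᵀ.

Sanity check: (A − (-3)·I) v_1 = (0, 0, 0, 0, 0)ᵀ = 0. ✓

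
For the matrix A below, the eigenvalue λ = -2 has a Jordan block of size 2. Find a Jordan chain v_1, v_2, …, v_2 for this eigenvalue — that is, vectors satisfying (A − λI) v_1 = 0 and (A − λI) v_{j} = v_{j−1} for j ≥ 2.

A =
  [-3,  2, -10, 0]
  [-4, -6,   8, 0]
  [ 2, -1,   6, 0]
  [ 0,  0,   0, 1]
A Jordan chain for λ = -2 of length 2:
v_1 = (2, -4, -1, 0)ᵀ
v_2 = (0, 1, 0, 0)ᵀ

Let N = A − (-2)·I. We want v_2 with N^2 v_2 = 0 but N^1 v_2 ≠ 0; then v_{j-1} := N · v_j for j = 2, …, 2.

Pick v_2 = (0, 1, 0, 0)ᵀ.
Then v_1 = N · v_2 = (2, -4, -1, 0)ᵀ.

Sanity check: (A − (-2)·I) v_1 = (0, 0, 0, 0)ᵀ = 0. ✓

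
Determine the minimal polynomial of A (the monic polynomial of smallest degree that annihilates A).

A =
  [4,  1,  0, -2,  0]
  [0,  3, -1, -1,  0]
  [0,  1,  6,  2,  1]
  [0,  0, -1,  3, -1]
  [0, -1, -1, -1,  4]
x^3 - 12*x^2 + 48*x - 64

The characteristic polynomial is χ_A(x) = (x - 4)^5, so the eigenvalues are known. The minimal polynomial is
  m_A(x) = Π_λ (x − λ)^{k_λ}
where k_λ is the size of the *largest* Jordan block for λ (equivalently, the smallest k with (A − λI)^k v = 0 for every generalised eigenvector v of λ).

  λ = 4: largest Jordan block has size 3, contributing (x − 4)^3

So m_A(x) = (x - 4)^3 = x^3 - 12*x^2 + 48*x - 64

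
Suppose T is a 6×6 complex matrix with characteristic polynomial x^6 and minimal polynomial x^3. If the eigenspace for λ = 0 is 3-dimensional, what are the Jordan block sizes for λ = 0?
Block sizes for λ = 0: [3, 2, 1]

Step 1 — from the characteristic polynomial, algebraic multiplicity of λ = 0 is 6. From dim ker(T − (0)·I) = 3, there are exactly 3 Jordan blocks for λ = 0.
Step 2 — from the minimal polynomial, the factor (x − 0)^3 tells us the largest block for λ = 0 has size 3.
Step 3 — with total size 6, 3 blocks, and largest block 3, the block sizes (in nonincreasing order) are [3, 2, 1].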